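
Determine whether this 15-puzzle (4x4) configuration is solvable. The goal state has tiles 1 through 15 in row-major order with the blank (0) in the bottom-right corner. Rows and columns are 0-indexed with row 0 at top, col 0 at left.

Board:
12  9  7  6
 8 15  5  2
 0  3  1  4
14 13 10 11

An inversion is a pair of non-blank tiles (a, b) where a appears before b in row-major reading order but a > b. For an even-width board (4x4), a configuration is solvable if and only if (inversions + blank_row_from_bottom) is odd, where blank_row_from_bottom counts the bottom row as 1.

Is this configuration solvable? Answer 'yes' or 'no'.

Answer: yes

Derivation:
Inversions: 55
Blank is in row 2 (0-indexed from top), which is row 2 counting from the bottom (bottom = 1).
55 + 2 = 57, which is odd, so the puzzle is solvable.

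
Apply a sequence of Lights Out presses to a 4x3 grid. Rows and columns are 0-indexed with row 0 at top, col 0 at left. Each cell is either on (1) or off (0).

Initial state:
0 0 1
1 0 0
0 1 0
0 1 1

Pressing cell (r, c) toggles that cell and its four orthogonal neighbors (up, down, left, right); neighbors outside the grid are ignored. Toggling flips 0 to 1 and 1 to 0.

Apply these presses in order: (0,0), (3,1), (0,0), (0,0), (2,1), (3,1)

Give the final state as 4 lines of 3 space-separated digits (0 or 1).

After press 1 at (0,0):
1 1 1
0 0 0
0 1 0
0 1 1

After press 2 at (3,1):
1 1 1
0 0 0
0 0 0
1 0 0

After press 3 at (0,0):
0 0 1
1 0 0
0 0 0
1 0 0

After press 4 at (0,0):
1 1 1
0 0 0
0 0 0
1 0 0

After press 5 at (2,1):
1 1 1
0 1 0
1 1 1
1 1 0

After press 6 at (3,1):
1 1 1
0 1 0
1 0 1
0 0 1

Answer: 1 1 1
0 1 0
1 0 1
0 0 1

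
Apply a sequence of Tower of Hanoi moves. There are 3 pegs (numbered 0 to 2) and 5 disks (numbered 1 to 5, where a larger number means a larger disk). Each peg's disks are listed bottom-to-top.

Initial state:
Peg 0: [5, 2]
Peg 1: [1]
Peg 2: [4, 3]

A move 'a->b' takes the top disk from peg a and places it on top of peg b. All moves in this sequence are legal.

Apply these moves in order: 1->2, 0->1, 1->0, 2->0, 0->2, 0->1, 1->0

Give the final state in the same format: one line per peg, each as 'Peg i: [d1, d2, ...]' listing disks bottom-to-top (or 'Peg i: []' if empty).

Answer: Peg 0: [5, 2]
Peg 1: []
Peg 2: [4, 3, 1]

Derivation:
After move 1 (1->2):
Peg 0: [5, 2]
Peg 1: []
Peg 2: [4, 3, 1]

After move 2 (0->1):
Peg 0: [5]
Peg 1: [2]
Peg 2: [4, 3, 1]

After move 3 (1->0):
Peg 0: [5, 2]
Peg 1: []
Peg 2: [4, 3, 1]

After move 4 (2->0):
Peg 0: [5, 2, 1]
Peg 1: []
Peg 2: [4, 3]

After move 5 (0->2):
Peg 0: [5, 2]
Peg 1: []
Peg 2: [4, 3, 1]

After move 6 (0->1):
Peg 0: [5]
Peg 1: [2]
Peg 2: [4, 3, 1]

After move 7 (1->0):
Peg 0: [5, 2]
Peg 1: []
Peg 2: [4, 3, 1]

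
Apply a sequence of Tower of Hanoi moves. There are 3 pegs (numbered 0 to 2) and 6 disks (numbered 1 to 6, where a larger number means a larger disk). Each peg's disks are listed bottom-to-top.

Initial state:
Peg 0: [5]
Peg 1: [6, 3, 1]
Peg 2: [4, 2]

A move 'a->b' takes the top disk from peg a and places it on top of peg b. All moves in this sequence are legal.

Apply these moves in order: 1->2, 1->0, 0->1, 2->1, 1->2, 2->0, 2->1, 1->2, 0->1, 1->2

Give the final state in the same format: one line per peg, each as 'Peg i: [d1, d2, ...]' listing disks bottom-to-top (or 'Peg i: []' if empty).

After move 1 (1->2):
Peg 0: [5]
Peg 1: [6, 3]
Peg 2: [4, 2, 1]

After move 2 (1->0):
Peg 0: [5, 3]
Peg 1: [6]
Peg 2: [4, 2, 1]

After move 3 (0->1):
Peg 0: [5]
Peg 1: [6, 3]
Peg 2: [4, 2, 1]

After move 4 (2->1):
Peg 0: [5]
Peg 1: [6, 3, 1]
Peg 2: [4, 2]

After move 5 (1->2):
Peg 0: [5]
Peg 1: [6, 3]
Peg 2: [4, 2, 1]

After move 6 (2->0):
Peg 0: [5, 1]
Peg 1: [6, 3]
Peg 2: [4, 2]

After move 7 (2->1):
Peg 0: [5, 1]
Peg 1: [6, 3, 2]
Peg 2: [4]

After move 8 (1->2):
Peg 0: [5, 1]
Peg 1: [6, 3]
Peg 2: [4, 2]

After move 9 (0->1):
Peg 0: [5]
Peg 1: [6, 3, 1]
Peg 2: [4, 2]

After move 10 (1->2):
Peg 0: [5]
Peg 1: [6, 3]
Peg 2: [4, 2, 1]

Answer: Peg 0: [5]
Peg 1: [6, 3]
Peg 2: [4, 2, 1]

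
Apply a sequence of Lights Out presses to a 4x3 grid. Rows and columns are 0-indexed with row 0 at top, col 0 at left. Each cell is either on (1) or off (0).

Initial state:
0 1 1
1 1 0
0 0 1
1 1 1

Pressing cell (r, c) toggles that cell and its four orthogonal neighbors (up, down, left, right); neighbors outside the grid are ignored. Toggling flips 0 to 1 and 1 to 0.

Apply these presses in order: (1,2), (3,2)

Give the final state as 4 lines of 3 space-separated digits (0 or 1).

Answer: 0 1 0
1 0 1
0 0 1
1 0 0

Derivation:
After press 1 at (1,2):
0 1 0
1 0 1
0 0 0
1 1 1

After press 2 at (3,2):
0 1 0
1 0 1
0 0 1
1 0 0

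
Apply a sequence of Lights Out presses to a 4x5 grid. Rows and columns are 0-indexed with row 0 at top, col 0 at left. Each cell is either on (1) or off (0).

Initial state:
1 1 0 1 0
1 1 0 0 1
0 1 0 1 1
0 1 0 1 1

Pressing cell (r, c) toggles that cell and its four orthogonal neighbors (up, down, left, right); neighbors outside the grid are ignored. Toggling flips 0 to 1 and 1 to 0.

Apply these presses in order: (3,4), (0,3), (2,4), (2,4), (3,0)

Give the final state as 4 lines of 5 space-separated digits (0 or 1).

After press 1 at (3,4):
1 1 0 1 0
1 1 0 0 1
0 1 0 1 0
0 1 0 0 0

After press 2 at (0,3):
1 1 1 0 1
1 1 0 1 1
0 1 0 1 0
0 1 0 0 0

After press 3 at (2,4):
1 1 1 0 1
1 1 0 1 0
0 1 0 0 1
0 1 0 0 1

After press 4 at (2,4):
1 1 1 0 1
1 1 0 1 1
0 1 0 1 0
0 1 0 0 0

After press 5 at (3,0):
1 1 1 0 1
1 1 0 1 1
1 1 0 1 0
1 0 0 0 0

Answer: 1 1 1 0 1
1 1 0 1 1
1 1 0 1 0
1 0 0 0 0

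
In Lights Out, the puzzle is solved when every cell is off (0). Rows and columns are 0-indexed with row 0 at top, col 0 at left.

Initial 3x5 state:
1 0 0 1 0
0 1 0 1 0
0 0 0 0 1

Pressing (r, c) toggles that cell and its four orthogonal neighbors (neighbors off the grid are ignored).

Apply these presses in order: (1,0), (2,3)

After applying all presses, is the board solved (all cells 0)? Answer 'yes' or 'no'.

After press 1 at (1,0):
0 0 0 1 0
1 0 0 1 0
1 0 0 0 1

After press 2 at (2,3):
0 0 0 1 0
1 0 0 0 0
1 0 1 1 0

Lights still on: 5

Answer: no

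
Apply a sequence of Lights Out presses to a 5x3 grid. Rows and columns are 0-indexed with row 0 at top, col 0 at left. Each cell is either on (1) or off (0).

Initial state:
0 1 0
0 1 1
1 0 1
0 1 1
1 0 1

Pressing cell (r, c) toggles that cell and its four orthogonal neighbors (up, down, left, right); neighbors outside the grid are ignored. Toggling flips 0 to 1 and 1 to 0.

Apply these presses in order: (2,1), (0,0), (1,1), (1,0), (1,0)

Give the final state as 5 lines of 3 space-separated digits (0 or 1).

Answer: 1 1 0
0 1 0
0 0 0
0 0 1
1 0 1

Derivation:
After press 1 at (2,1):
0 1 0
0 0 1
0 1 0
0 0 1
1 0 1

After press 2 at (0,0):
1 0 0
1 0 1
0 1 0
0 0 1
1 0 1

After press 3 at (1,1):
1 1 0
0 1 0
0 0 0
0 0 1
1 0 1

After press 4 at (1,0):
0 1 0
1 0 0
1 0 0
0 0 1
1 0 1

After press 5 at (1,0):
1 1 0
0 1 0
0 0 0
0 0 1
1 0 1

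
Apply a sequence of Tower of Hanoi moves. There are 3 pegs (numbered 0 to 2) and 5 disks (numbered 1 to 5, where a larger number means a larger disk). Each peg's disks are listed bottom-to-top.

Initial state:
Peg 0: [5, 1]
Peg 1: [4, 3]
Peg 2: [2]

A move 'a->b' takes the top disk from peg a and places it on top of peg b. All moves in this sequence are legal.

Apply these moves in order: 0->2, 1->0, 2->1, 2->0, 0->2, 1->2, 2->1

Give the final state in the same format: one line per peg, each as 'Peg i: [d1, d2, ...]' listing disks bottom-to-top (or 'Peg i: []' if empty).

After move 1 (0->2):
Peg 0: [5]
Peg 1: [4, 3]
Peg 2: [2, 1]

After move 2 (1->0):
Peg 0: [5, 3]
Peg 1: [4]
Peg 2: [2, 1]

After move 3 (2->1):
Peg 0: [5, 3]
Peg 1: [4, 1]
Peg 2: [2]

After move 4 (2->0):
Peg 0: [5, 3, 2]
Peg 1: [4, 1]
Peg 2: []

After move 5 (0->2):
Peg 0: [5, 3]
Peg 1: [4, 1]
Peg 2: [2]

After move 6 (1->2):
Peg 0: [5, 3]
Peg 1: [4]
Peg 2: [2, 1]

After move 7 (2->1):
Peg 0: [5, 3]
Peg 1: [4, 1]
Peg 2: [2]

Answer: Peg 0: [5, 3]
Peg 1: [4, 1]
Peg 2: [2]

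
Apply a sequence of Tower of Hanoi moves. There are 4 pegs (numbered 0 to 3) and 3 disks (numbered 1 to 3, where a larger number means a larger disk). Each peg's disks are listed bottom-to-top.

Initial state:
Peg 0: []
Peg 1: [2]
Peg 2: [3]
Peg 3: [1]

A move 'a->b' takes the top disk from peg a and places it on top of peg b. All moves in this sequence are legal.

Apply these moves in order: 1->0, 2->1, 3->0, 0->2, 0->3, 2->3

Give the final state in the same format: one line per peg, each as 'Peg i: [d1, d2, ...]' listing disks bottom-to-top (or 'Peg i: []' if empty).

Answer: Peg 0: []
Peg 1: [3]
Peg 2: []
Peg 3: [2, 1]

Derivation:
After move 1 (1->0):
Peg 0: [2]
Peg 1: []
Peg 2: [3]
Peg 3: [1]

After move 2 (2->1):
Peg 0: [2]
Peg 1: [3]
Peg 2: []
Peg 3: [1]

After move 3 (3->0):
Peg 0: [2, 1]
Peg 1: [3]
Peg 2: []
Peg 3: []

After move 4 (0->2):
Peg 0: [2]
Peg 1: [3]
Peg 2: [1]
Peg 3: []

After move 5 (0->3):
Peg 0: []
Peg 1: [3]
Peg 2: [1]
Peg 3: [2]

After move 6 (2->3):
Peg 0: []
Peg 1: [3]
Peg 2: []
Peg 3: [2, 1]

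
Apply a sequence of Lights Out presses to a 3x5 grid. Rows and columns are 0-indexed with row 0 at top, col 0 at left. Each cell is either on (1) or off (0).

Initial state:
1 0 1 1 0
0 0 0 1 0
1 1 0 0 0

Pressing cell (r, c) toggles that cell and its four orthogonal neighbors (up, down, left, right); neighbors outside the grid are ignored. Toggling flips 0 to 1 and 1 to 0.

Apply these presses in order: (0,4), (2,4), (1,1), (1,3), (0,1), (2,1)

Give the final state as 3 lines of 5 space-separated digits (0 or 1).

Answer: 0 0 0 1 1
1 1 0 0 1
0 1 1 0 1

Derivation:
After press 1 at (0,4):
1 0 1 0 1
0 0 0 1 1
1 1 0 0 0

After press 2 at (2,4):
1 0 1 0 1
0 0 0 1 0
1 1 0 1 1

After press 3 at (1,1):
1 1 1 0 1
1 1 1 1 0
1 0 0 1 1

After press 4 at (1,3):
1 1 1 1 1
1 1 0 0 1
1 0 0 0 1

After press 5 at (0,1):
0 0 0 1 1
1 0 0 0 1
1 0 0 0 1

After press 6 at (2,1):
0 0 0 1 1
1 1 0 0 1
0 1 1 0 1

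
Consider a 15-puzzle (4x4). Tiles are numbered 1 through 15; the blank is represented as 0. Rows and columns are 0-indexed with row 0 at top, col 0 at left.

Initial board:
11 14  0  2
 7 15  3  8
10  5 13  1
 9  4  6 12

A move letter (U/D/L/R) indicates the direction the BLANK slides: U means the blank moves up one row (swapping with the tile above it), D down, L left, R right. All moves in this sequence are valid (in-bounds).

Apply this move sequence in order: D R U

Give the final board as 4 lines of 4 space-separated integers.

After move 1 (D):
11 14  3  2
 7 15  0  8
10  5 13  1
 9  4  6 12

After move 2 (R):
11 14  3  2
 7 15  8  0
10  5 13  1
 9  4  6 12

After move 3 (U):
11 14  3  0
 7 15  8  2
10  5 13  1
 9  4  6 12

Answer: 11 14  3  0
 7 15  8  2
10  5 13  1
 9  4  6 12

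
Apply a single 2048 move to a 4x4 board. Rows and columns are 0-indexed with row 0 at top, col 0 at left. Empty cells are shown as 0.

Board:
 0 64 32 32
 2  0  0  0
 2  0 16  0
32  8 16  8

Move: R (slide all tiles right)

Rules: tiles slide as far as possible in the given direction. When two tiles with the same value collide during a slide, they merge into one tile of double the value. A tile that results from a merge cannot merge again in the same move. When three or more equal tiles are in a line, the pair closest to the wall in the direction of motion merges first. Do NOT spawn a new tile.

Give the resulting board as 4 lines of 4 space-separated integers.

Slide right:
row 0: [0, 64, 32, 32] -> [0, 0, 64, 64]
row 1: [2, 0, 0, 0] -> [0, 0, 0, 2]
row 2: [2, 0, 16, 0] -> [0, 0, 2, 16]
row 3: [32, 8, 16, 8] -> [32, 8, 16, 8]

Answer:  0  0 64 64
 0  0  0  2
 0  0  2 16
32  8 16  8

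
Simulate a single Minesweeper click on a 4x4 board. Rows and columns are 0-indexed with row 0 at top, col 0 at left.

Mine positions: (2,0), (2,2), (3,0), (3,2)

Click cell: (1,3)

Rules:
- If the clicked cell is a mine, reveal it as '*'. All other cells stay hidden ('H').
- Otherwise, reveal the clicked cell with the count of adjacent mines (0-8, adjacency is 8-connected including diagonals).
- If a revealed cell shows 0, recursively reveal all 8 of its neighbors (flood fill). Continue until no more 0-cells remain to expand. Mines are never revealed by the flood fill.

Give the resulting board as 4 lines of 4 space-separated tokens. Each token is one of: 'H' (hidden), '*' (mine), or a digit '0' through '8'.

H H H H
H H H 1
H H H H
H H H H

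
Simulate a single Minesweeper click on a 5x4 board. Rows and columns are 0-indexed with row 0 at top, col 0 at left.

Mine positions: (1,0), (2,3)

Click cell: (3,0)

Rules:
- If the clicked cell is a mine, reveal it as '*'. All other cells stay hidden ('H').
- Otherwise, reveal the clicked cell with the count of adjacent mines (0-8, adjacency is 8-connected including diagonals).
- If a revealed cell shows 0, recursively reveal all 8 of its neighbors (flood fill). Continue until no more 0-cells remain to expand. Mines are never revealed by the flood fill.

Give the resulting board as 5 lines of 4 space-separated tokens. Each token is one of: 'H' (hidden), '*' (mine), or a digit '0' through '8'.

H H H H
H H H H
1 1 1 H
0 0 1 1
0 0 0 0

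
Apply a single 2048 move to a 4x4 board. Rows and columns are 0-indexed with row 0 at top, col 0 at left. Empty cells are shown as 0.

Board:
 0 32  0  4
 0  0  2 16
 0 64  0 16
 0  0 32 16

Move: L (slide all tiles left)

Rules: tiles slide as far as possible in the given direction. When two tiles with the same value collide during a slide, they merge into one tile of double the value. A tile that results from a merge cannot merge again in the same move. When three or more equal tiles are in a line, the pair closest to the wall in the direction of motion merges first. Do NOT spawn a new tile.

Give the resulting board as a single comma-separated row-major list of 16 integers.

Answer: 32, 4, 0, 0, 2, 16, 0, 0, 64, 16, 0, 0, 32, 16, 0, 0

Derivation:
Slide left:
row 0: [0, 32, 0, 4] -> [32, 4, 0, 0]
row 1: [0, 0, 2, 16] -> [2, 16, 0, 0]
row 2: [0, 64, 0, 16] -> [64, 16, 0, 0]
row 3: [0, 0, 32, 16] -> [32, 16, 0, 0]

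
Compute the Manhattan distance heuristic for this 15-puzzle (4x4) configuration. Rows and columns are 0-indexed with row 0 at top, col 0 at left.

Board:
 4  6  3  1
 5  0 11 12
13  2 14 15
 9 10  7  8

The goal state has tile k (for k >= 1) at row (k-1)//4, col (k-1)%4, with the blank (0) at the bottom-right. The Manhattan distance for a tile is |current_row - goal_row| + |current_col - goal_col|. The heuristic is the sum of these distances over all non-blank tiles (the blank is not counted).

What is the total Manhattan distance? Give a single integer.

Tile 4: (0,0)->(0,3) = 3
Tile 6: (0,1)->(1,1) = 1
Tile 3: (0,2)->(0,2) = 0
Tile 1: (0,3)->(0,0) = 3
Tile 5: (1,0)->(1,0) = 0
Tile 11: (1,2)->(2,2) = 1
Tile 12: (1,3)->(2,3) = 1
Tile 13: (2,0)->(3,0) = 1
Tile 2: (2,1)->(0,1) = 2
Tile 14: (2,2)->(3,1) = 2
Tile 15: (2,3)->(3,2) = 2
Tile 9: (3,0)->(2,0) = 1
Tile 10: (3,1)->(2,1) = 1
Tile 7: (3,2)->(1,2) = 2
Tile 8: (3,3)->(1,3) = 2
Sum: 3 + 1 + 0 + 3 + 0 + 1 + 1 + 1 + 2 + 2 + 2 + 1 + 1 + 2 + 2 = 22

Answer: 22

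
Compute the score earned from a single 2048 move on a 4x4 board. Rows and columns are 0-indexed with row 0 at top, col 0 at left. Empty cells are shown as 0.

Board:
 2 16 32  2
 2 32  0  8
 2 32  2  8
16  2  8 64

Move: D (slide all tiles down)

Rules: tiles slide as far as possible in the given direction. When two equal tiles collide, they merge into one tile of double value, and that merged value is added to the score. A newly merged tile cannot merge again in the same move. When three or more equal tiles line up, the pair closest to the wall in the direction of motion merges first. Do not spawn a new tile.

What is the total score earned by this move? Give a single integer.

Answer: 84

Derivation:
Slide down:
col 0: [2, 2, 2, 16] -> [0, 2, 4, 16]  score +4 (running 4)
col 1: [16, 32, 32, 2] -> [0, 16, 64, 2]  score +64 (running 68)
col 2: [32, 0, 2, 8] -> [0, 32, 2, 8]  score +0 (running 68)
col 3: [2, 8, 8, 64] -> [0, 2, 16, 64]  score +16 (running 84)
Board after move:
 0  0  0  0
 2 16 32  2
 4 64  2 16
16  2  8 64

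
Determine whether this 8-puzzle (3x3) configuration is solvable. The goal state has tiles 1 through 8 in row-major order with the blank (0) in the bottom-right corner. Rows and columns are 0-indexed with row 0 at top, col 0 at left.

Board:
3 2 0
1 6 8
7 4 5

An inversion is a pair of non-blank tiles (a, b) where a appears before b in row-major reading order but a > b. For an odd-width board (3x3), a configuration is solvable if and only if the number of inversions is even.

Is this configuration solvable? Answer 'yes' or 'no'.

Inversions (pairs i<j in row-major order where tile[i] > tile[j] > 0): 10
10 is even, so the puzzle is solvable.

Answer: yes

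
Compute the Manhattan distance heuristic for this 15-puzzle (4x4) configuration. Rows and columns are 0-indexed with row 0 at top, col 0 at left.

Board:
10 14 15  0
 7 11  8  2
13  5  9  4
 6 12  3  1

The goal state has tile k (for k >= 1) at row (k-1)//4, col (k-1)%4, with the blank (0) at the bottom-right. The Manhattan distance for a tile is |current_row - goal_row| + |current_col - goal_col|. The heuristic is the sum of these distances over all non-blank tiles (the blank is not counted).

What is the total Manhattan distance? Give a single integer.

Tile 10: (0,0)->(2,1) = 3
Tile 14: (0,1)->(3,1) = 3
Tile 15: (0,2)->(3,2) = 3
Tile 7: (1,0)->(1,2) = 2
Tile 11: (1,1)->(2,2) = 2
Tile 8: (1,2)->(1,3) = 1
Tile 2: (1,3)->(0,1) = 3
Tile 13: (2,0)->(3,0) = 1
Tile 5: (2,1)->(1,0) = 2
Tile 9: (2,2)->(2,0) = 2
Tile 4: (2,3)->(0,3) = 2
Tile 6: (3,0)->(1,1) = 3
Tile 12: (3,1)->(2,3) = 3
Tile 3: (3,2)->(0,2) = 3
Tile 1: (3,3)->(0,0) = 6
Sum: 3 + 3 + 3 + 2 + 2 + 1 + 3 + 1 + 2 + 2 + 2 + 3 + 3 + 3 + 6 = 39

Answer: 39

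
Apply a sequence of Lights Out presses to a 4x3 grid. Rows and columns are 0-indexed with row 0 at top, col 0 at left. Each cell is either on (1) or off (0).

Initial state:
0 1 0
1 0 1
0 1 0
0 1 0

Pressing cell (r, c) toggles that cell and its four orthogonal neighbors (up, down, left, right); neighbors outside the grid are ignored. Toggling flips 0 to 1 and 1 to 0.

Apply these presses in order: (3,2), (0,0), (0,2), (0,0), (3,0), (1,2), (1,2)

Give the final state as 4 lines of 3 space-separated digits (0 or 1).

Answer: 0 0 1
1 0 0
1 1 1
1 1 1

Derivation:
After press 1 at (3,2):
0 1 0
1 0 1
0 1 1
0 0 1

After press 2 at (0,0):
1 0 0
0 0 1
0 1 1
0 0 1

After press 3 at (0,2):
1 1 1
0 0 0
0 1 1
0 0 1

After press 4 at (0,0):
0 0 1
1 0 0
0 1 1
0 0 1

After press 5 at (3,0):
0 0 1
1 0 0
1 1 1
1 1 1

After press 6 at (1,2):
0 0 0
1 1 1
1 1 0
1 1 1

After press 7 at (1,2):
0 0 1
1 0 0
1 1 1
1 1 1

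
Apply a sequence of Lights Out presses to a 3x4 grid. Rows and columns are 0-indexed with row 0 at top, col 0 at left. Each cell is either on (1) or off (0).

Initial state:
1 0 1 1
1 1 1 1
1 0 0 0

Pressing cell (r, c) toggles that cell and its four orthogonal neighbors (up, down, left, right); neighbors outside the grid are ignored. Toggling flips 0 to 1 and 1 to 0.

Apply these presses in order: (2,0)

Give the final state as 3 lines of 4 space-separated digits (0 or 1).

Answer: 1 0 1 1
0 1 1 1
0 1 0 0

Derivation:
After press 1 at (2,0):
1 0 1 1
0 1 1 1
0 1 0 0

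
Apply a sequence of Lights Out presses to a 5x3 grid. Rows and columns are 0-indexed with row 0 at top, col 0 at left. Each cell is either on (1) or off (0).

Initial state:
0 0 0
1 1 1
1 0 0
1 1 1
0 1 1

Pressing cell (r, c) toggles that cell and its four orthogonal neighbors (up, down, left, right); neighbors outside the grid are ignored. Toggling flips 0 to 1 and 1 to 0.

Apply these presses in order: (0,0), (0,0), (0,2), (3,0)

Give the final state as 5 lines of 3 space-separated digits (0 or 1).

Answer: 0 1 1
1 1 0
0 0 0
0 0 1
1 1 1

Derivation:
After press 1 at (0,0):
1 1 0
0 1 1
1 0 0
1 1 1
0 1 1

After press 2 at (0,0):
0 0 0
1 1 1
1 0 0
1 1 1
0 1 1

After press 3 at (0,2):
0 1 1
1 1 0
1 0 0
1 1 1
0 1 1

After press 4 at (3,0):
0 1 1
1 1 0
0 0 0
0 0 1
1 1 1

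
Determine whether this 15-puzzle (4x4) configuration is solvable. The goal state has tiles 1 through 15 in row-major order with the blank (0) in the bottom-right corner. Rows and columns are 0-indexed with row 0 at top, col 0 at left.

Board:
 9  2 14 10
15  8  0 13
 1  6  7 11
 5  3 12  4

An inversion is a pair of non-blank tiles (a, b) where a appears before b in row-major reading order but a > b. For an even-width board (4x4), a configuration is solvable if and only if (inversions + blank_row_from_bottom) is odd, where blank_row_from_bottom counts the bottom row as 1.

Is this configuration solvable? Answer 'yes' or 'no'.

Answer: no

Derivation:
Inversions: 63
Blank is in row 1 (0-indexed from top), which is row 3 counting from the bottom (bottom = 1).
63 + 3 = 66, which is even, so the puzzle is not solvable.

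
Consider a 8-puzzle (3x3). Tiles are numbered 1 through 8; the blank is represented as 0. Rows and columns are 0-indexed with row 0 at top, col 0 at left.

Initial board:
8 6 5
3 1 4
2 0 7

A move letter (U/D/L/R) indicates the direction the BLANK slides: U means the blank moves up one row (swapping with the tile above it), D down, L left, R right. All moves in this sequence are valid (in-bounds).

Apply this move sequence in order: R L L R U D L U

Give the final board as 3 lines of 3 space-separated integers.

After move 1 (R):
8 6 5
3 1 4
2 7 0

After move 2 (L):
8 6 5
3 1 4
2 0 7

After move 3 (L):
8 6 5
3 1 4
0 2 7

After move 4 (R):
8 6 5
3 1 4
2 0 7

After move 5 (U):
8 6 5
3 0 4
2 1 7

After move 6 (D):
8 6 5
3 1 4
2 0 7

After move 7 (L):
8 6 5
3 1 4
0 2 7

After move 8 (U):
8 6 5
0 1 4
3 2 7

Answer: 8 6 5
0 1 4
3 2 7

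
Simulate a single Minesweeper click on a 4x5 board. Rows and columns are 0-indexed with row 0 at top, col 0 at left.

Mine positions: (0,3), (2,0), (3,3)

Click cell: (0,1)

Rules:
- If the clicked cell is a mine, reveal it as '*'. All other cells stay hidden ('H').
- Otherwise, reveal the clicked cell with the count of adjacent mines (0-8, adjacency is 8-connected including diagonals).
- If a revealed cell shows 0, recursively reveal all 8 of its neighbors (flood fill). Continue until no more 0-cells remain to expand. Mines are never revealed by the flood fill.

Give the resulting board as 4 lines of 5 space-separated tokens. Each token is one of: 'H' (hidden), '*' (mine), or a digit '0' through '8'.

0 0 1 H H
1 1 1 H H
H H H H H
H H H H H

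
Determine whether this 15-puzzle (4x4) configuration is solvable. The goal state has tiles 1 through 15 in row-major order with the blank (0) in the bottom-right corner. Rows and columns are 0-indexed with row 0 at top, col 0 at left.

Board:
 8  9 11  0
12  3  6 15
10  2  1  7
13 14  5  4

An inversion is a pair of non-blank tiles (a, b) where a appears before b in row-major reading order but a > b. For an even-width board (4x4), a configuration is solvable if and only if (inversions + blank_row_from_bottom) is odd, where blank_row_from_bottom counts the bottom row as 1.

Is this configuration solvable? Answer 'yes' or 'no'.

Answer: yes

Derivation:
Inversions: 57
Blank is in row 0 (0-indexed from top), which is row 4 counting from the bottom (bottom = 1).
57 + 4 = 61, which is odd, so the puzzle is solvable.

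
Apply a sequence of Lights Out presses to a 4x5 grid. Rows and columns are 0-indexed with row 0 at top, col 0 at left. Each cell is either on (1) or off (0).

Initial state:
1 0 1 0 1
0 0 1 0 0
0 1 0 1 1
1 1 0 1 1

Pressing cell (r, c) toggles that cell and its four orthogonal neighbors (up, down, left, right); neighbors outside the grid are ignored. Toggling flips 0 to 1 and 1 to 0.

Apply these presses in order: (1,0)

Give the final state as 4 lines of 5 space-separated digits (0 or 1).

After press 1 at (1,0):
0 0 1 0 1
1 1 1 0 0
1 1 0 1 1
1 1 0 1 1

Answer: 0 0 1 0 1
1 1 1 0 0
1 1 0 1 1
1 1 0 1 1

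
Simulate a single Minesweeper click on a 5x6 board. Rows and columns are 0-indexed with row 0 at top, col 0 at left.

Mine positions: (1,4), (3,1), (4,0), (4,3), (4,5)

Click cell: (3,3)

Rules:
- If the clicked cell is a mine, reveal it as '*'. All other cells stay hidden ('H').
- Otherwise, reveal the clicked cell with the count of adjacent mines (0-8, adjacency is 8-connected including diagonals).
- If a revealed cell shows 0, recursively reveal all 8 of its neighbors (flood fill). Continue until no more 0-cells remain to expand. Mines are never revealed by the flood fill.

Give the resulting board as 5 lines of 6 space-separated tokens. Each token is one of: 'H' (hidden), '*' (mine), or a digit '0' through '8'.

H H H H H H
H H H H H H
H H H H H H
H H H 1 H H
H H H H H H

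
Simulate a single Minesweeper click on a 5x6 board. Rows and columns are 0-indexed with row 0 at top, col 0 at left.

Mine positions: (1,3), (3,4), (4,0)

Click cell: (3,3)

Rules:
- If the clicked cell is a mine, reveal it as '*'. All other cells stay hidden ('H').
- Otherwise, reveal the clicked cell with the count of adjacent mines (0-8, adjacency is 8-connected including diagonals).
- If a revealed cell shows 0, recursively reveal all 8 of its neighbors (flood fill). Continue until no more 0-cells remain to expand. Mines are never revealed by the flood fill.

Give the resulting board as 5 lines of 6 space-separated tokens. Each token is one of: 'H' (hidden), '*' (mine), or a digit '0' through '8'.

H H H H H H
H H H H H H
H H H H H H
H H H 1 H H
H H H H H H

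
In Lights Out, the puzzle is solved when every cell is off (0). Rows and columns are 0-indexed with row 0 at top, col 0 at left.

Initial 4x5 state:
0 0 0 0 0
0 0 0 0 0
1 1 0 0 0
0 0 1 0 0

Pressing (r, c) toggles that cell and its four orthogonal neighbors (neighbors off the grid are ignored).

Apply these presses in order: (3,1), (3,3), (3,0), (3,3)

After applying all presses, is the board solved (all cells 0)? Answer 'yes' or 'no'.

Answer: yes

Derivation:
After press 1 at (3,1):
0 0 0 0 0
0 0 0 0 0
1 0 0 0 0
1 1 0 0 0

After press 2 at (3,3):
0 0 0 0 0
0 0 0 0 0
1 0 0 1 0
1 1 1 1 1

After press 3 at (3,0):
0 0 0 0 0
0 0 0 0 0
0 0 0 1 0
0 0 1 1 1

After press 4 at (3,3):
0 0 0 0 0
0 0 0 0 0
0 0 0 0 0
0 0 0 0 0

Lights still on: 0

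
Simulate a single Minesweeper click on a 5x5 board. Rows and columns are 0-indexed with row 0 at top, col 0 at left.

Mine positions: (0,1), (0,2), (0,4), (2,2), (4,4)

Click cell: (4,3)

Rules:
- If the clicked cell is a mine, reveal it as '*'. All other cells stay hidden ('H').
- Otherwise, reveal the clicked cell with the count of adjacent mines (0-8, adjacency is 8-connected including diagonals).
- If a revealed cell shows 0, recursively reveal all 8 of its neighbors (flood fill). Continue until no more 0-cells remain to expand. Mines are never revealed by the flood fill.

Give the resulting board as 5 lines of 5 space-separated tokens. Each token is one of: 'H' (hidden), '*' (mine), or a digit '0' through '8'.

H H H H H
H H H H H
H H H H H
H H H H H
H H H 1 H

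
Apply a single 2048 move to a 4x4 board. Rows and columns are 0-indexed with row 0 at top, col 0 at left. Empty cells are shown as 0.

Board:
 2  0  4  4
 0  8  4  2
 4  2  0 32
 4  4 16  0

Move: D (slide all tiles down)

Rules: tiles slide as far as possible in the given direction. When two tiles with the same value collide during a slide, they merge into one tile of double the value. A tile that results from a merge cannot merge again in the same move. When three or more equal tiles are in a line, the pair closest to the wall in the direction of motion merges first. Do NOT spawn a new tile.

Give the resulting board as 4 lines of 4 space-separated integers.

Answer:  0  0  0  0
 0  8  0  4
 2  2  8  2
 8  4 16 32

Derivation:
Slide down:
col 0: [2, 0, 4, 4] -> [0, 0, 2, 8]
col 1: [0, 8, 2, 4] -> [0, 8, 2, 4]
col 2: [4, 4, 0, 16] -> [0, 0, 8, 16]
col 3: [4, 2, 32, 0] -> [0, 4, 2, 32]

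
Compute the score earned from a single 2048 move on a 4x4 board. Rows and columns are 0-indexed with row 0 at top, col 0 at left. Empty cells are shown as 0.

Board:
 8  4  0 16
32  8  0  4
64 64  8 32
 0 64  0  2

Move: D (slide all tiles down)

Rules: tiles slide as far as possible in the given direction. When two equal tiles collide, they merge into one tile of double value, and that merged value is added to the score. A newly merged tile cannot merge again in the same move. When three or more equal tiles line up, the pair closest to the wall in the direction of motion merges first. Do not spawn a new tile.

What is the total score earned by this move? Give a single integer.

Answer: 128

Derivation:
Slide down:
col 0: [8, 32, 64, 0] -> [0, 8, 32, 64]  score +0 (running 0)
col 1: [4, 8, 64, 64] -> [0, 4, 8, 128]  score +128 (running 128)
col 2: [0, 0, 8, 0] -> [0, 0, 0, 8]  score +0 (running 128)
col 3: [16, 4, 32, 2] -> [16, 4, 32, 2]  score +0 (running 128)
Board after move:
  0   0   0  16
  8   4   0   4
 32   8   0  32
 64 128   8   2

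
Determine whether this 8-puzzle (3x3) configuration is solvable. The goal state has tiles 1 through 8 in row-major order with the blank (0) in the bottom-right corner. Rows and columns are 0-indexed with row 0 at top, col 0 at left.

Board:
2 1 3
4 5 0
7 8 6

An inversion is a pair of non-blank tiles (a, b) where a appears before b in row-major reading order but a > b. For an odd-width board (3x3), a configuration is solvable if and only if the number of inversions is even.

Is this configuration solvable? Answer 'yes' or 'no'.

Answer: no

Derivation:
Inversions (pairs i<j in row-major order where tile[i] > tile[j] > 0): 3
3 is odd, so the puzzle is not solvable.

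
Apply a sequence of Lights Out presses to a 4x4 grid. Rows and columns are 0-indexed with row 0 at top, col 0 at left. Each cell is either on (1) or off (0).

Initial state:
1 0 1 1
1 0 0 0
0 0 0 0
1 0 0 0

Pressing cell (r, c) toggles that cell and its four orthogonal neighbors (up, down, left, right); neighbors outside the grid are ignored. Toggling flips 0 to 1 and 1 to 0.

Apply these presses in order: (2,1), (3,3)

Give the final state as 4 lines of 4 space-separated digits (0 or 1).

Answer: 1 0 1 1
1 1 0 0
1 1 1 1
1 1 1 1

Derivation:
After press 1 at (2,1):
1 0 1 1
1 1 0 0
1 1 1 0
1 1 0 0

After press 2 at (3,3):
1 0 1 1
1 1 0 0
1 1 1 1
1 1 1 1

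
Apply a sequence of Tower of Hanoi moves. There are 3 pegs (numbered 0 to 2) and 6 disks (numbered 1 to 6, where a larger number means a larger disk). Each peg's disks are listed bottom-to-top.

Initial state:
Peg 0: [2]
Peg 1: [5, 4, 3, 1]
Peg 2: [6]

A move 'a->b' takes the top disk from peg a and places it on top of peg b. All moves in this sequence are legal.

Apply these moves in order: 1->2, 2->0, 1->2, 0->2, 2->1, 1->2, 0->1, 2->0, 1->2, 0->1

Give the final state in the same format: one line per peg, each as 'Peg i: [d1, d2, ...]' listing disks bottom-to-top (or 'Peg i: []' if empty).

Answer: Peg 0: []
Peg 1: [5, 4, 1]
Peg 2: [6, 3, 2]

Derivation:
After move 1 (1->2):
Peg 0: [2]
Peg 1: [5, 4, 3]
Peg 2: [6, 1]

After move 2 (2->0):
Peg 0: [2, 1]
Peg 1: [5, 4, 3]
Peg 2: [6]

After move 3 (1->2):
Peg 0: [2, 1]
Peg 1: [5, 4]
Peg 2: [6, 3]

After move 4 (0->2):
Peg 0: [2]
Peg 1: [5, 4]
Peg 2: [6, 3, 1]

After move 5 (2->1):
Peg 0: [2]
Peg 1: [5, 4, 1]
Peg 2: [6, 3]

After move 6 (1->2):
Peg 0: [2]
Peg 1: [5, 4]
Peg 2: [6, 3, 1]

After move 7 (0->1):
Peg 0: []
Peg 1: [5, 4, 2]
Peg 2: [6, 3, 1]

After move 8 (2->0):
Peg 0: [1]
Peg 1: [5, 4, 2]
Peg 2: [6, 3]

After move 9 (1->2):
Peg 0: [1]
Peg 1: [5, 4]
Peg 2: [6, 3, 2]

After move 10 (0->1):
Peg 0: []
Peg 1: [5, 4, 1]
Peg 2: [6, 3, 2]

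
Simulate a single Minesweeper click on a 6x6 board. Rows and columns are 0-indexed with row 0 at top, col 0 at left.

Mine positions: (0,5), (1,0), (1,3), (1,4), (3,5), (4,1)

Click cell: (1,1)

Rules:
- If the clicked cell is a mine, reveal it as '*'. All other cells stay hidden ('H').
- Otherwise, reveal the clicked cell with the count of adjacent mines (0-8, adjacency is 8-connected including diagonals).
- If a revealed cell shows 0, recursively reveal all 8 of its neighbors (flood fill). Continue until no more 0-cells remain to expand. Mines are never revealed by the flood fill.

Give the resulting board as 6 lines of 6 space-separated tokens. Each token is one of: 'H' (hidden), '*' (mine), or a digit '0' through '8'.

H H H H H H
H 1 H H H H
H H H H H H
H H H H H H
H H H H H H
H H H H H H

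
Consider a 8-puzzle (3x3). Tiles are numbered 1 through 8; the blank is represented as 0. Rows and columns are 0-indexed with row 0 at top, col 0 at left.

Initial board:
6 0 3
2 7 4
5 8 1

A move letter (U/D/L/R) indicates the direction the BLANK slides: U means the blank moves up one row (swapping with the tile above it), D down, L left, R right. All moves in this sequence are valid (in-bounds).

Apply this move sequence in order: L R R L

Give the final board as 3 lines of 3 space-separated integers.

Answer: 6 0 3
2 7 4
5 8 1

Derivation:
After move 1 (L):
0 6 3
2 7 4
5 8 1

After move 2 (R):
6 0 3
2 7 4
5 8 1

After move 3 (R):
6 3 0
2 7 4
5 8 1

After move 4 (L):
6 0 3
2 7 4
5 8 1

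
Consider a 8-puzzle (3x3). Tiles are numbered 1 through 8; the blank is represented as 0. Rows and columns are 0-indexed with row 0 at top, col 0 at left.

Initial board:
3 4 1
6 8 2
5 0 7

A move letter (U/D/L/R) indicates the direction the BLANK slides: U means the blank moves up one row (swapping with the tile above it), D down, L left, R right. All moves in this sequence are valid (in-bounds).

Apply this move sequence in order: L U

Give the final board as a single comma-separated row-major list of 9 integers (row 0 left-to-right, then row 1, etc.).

After move 1 (L):
3 4 1
6 8 2
0 5 7

After move 2 (U):
3 4 1
0 8 2
6 5 7

Answer: 3, 4, 1, 0, 8, 2, 6, 5, 7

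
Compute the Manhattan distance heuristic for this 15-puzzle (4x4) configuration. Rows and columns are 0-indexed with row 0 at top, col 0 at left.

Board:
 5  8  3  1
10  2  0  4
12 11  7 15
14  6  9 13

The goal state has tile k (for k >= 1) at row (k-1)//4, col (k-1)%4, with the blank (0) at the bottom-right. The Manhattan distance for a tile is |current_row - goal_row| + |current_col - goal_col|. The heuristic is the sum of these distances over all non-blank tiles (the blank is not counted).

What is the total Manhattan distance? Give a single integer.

Answer: 27

Derivation:
Tile 5: at (0,0), goal (1,0), distance |0-1|+|0-0| = 1
Tile 8: at (0,1), goal (1,3), distance |0-1|+|1-3| = 3
Tile 3: at (0,2), goal (0,2), distance |0-0|+|2-2| = 0
Tile 1: at (0,3), goal (0,0), distance |0-0|+|3-0| = 3
Tile 10: at (1,0), goal (2,1), distance |1-2|+|0-1| = 2
Tile 2: at (1,1), goal (0,1), distance |1-0|+|1-1| = 1
Tile 4: at (1,3), goal (0,3), distance |1-0|+|3-3| = 1
Tile 12: at (2,0), goal (2,3), distance |2-2|+|0-3| = 3
Tile 11: at (2,1), goal (2,2), distance |2-2|+|1-2| = 1
Tile 7: at (2,2), goal (1,2), distance |2-1|+|2-2| = 1
Tile 15: at (2,3), goal (3,2), distance |2-3|+|3-2| = 2
Tile 14: at (3,0), goal (3,1), distance |3-3|+|0-1| = 1
Tile 6: at (3,1), goal (1,1), distance |3-1|+|1-1| = 2
Tile 9: at (3,2), goal (2,0), distance |3-2|+|2-0| = 3
Tile 13: at (3,3), goal (3,0), distance |3-3|+|3-0| = 3
Sum: 1 + 3 + 0 + 3 + 2 + 1 + 1 + 3 + 1 + 1 + 2 + 1 + 2 + 3 + 3 = 27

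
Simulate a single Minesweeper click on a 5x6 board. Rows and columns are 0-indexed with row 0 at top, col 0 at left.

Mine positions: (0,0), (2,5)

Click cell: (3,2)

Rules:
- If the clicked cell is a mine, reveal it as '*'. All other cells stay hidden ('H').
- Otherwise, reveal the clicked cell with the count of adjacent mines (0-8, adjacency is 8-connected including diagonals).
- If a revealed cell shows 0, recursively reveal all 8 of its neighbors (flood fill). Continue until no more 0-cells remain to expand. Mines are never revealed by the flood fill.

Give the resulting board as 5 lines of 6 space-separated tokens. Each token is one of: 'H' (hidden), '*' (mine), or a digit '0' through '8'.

H 1 0 0 0 0
1 1 0 0 1 1
0 0 0 0 1 H
0 0 0 0 1 1
0 0 0 0 0 0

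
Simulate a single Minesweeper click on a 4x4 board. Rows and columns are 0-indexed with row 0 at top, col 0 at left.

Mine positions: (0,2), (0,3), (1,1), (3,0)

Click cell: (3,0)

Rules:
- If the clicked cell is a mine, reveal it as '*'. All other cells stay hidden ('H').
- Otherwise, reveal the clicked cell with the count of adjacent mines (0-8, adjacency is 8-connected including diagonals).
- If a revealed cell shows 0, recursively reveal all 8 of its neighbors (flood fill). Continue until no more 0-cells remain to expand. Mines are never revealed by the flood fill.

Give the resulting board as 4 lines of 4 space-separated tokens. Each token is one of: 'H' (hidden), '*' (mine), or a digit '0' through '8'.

H H H H
H H H H
H H H H
* H H H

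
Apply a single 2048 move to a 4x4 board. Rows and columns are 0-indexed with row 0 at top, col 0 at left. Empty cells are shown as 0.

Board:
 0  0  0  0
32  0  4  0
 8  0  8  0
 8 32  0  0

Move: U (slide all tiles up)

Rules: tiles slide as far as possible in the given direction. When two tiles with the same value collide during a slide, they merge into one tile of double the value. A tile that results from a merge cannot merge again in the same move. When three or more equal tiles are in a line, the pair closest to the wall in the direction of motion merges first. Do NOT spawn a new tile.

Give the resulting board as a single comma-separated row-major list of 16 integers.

Answer: 32, 32, 4, 0, 16, 0, 8, 0, 0, 0, 0, 0, 0, 0, 0, 0

Derivation:
Slide up:
col 0: [0, 32, 8, 8] -> [32, 16, 0, 0]
col 1: [0, 0, 0, 32] -> [32, 0, 0, 0]
col 2: [0, 4, 8, 0] -> [4, 8, 0, 0]
col 3: [0, 0, 0, 0] -> [0, 0, 0, 0]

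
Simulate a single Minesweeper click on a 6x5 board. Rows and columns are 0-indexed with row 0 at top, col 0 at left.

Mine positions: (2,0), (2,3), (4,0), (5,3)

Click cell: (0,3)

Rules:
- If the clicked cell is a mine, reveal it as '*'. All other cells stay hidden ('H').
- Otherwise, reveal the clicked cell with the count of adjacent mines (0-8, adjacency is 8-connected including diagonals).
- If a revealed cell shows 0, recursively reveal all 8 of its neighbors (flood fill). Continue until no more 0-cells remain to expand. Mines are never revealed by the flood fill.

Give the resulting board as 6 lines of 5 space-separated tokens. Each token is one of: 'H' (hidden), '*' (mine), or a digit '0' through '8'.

0 0 0 0 0
1 1 1 1 1
H H H H H
H H H H H
H H H H H
H H H H H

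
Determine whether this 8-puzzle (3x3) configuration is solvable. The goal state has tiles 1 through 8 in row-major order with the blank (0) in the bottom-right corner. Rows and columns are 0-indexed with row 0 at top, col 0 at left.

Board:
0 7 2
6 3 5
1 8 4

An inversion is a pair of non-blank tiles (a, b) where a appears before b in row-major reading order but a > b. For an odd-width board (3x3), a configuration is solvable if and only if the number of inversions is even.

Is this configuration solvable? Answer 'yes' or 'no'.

Inversions (pairs i<j in row-major order where tile[i] > tile[j] > 0): 15
15 is odd, so the puzzle is not solvable.

Answer: no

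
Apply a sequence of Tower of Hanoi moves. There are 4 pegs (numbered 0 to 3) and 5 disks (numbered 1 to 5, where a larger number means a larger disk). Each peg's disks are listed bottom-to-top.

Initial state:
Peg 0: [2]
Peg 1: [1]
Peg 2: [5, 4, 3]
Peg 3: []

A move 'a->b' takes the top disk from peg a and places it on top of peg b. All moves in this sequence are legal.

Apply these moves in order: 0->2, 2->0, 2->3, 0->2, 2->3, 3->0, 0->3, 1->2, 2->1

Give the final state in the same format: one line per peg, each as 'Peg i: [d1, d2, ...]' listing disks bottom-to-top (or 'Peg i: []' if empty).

After move 1 (0->2):
Peg 0: []
Peg 1: [1]
Peg 2: [5, 4, 3, 2]
Peg 3: []

After move 2 (2->0):
Peg 0: [2]
Peg 1: [1]
Peg 2: [5, 4, 3]
Peg 3: []

After move 3 (2->3):
Peg 0: [2]
Peg 1: [1]
Peg 2: [5, 4]
Peg 3: [3]

After move 4 (0->2):
Peg 0: []
Peg 1: [1]
Peg 2: [5, 4, 2]
Peg 3: [3]

After move 5 (2->3):
Peg 0: []
Peg 1: [1]
Peg 2: [5, 4]
Peg 3: [3, 2]

After move 6 (3->0):
Peg 0: [2]
Peg 1: [1]
Peg 2: [5, 4]
Peg 3: [3]

After move 7 (0->3):
Peg 0: []
Peg 1: [1]
Peg 2: [5, 4]
Peg 3: [3, 2]

After move 8 (1->2):
Peg 0: []
Peg 1: []
Peg 2: [5, 4, 1]
Peg 3: [3, 2]

After move 9 (2->1):
Peg 0: []
Peg 1: [1]
Peg 2: [5, 4]
Peg 3: [3, 2]

Answer: Peg 0: []
Peg 1: [1]
Peg 2: [5, 4]
Peg 3: [3, 2]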